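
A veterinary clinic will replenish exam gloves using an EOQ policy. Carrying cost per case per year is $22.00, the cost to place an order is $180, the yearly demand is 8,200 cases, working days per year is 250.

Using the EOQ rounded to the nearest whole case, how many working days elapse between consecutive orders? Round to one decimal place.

11.2 days

EOQ = √(2DS/H) = √(2 × 8,200 × 180 / 22)
    = √(134,181.82) ≈ 366.31 → Q = 366 cases
Days between orders = 250 / (D/Q) = 250 / 22.404 ≈ 11.159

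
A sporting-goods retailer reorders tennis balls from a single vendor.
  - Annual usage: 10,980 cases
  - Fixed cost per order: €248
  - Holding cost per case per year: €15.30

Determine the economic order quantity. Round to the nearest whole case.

Q* = √(2·D·S / H) = √(2·10,980·248 / 15.3) = √355,952.9 ≈ 596.62

597 cases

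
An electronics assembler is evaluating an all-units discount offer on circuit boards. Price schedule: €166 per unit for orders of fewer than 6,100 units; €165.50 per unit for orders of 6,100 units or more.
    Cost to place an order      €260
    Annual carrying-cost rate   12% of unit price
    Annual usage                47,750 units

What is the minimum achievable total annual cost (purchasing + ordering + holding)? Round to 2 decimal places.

H₁ = 12%×€166 = €19.9200;  H₂ = 12%×€165.50 = €19.8600
EOQ₁ = √(2×47,750×260/19.9200) = 1,116.46  (< 6,100, feasible at tier 1)
EOQ₂ = √(2×47,750×260/19.8600) = 1,118.15  (< 6,100 → use Q = 6,100 at tier-2 price)
TC(tier 1 (EOQ₁), Q≈1,116.5) = €7,948,739.91
TC(tier 2, Q≈6,100.0) = €7,965,233.25
Minimum at tier 1 (EOQ₁): €7,948,739.91

€7,948,739.91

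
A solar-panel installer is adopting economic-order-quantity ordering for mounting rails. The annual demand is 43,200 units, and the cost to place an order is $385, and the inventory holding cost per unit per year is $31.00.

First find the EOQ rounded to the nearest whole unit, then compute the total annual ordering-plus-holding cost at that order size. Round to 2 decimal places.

EOQ = √(2DS/H) = √(2 × 43,200 × 385 / 31)
    = √(1,073,032.26) ≈ 1,035.87 → Q = 1,036 units
Annual ordering cost = (D/Q)·S = (43,200/1,036) × 385 = $16,054.05
Annual holding cost  = (Q/2)·H = (1,036/2) × 31 = $16,058.00
Total = $16,054.05 + $16,058.00 = $32,112.05

$32,112.05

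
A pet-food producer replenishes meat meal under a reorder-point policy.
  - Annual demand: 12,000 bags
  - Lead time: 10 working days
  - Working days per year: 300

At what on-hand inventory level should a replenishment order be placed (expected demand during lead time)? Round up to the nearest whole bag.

Daily demand d = 12,000 / 300 = 40.000 bags/day
Demand during lead time = 40.000 × 10 = 400.00
Reorder point = 400.00 → round up

400 bags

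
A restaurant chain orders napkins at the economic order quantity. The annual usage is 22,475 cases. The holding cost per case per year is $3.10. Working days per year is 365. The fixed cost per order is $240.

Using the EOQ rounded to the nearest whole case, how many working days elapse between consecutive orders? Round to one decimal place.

2DS/H = 2·22,475·240/3.1 = 3,480,000.00
EOQ = √3,480,000.00 ≈ 1,865.48 → Q = 1,865 cases
T = Q/D × 365 days = 1,865/22,475 × 365 = 30.288 days

30.3 days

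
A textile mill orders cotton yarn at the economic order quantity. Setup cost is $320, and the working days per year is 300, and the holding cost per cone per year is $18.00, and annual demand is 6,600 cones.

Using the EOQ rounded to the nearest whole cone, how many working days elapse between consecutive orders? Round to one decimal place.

Optimal lot size Q* = (2 × 6,600 × $320 / $18)^½ ≈ 484.42 → Q = 484 cones
T = Q/D × 300 days = 484/6,600 × 300 = 22.000 days

22.0 days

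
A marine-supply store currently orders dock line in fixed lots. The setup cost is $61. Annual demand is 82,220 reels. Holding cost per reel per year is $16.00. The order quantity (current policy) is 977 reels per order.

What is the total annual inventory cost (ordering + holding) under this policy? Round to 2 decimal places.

$12,949.49

Ordering: D/Q × S = 82,220/977 × $61 = $5,133.49
Holding:  Q/2 × H = 977/2 × $16 = $7,816.00
Total = $5,133.49 + $7,816.00 = $12,949.49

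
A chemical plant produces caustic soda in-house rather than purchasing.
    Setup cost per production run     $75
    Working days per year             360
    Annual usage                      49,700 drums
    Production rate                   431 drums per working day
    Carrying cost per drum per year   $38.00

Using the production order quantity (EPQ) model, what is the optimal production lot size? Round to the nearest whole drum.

Daily demand d = 49,700/360 = 138.056; p = 431; 1 − d/p = 0.67969
EPQ = √(2DS / (H(1 − d/p)))
    = √(2 × 49,700 × 75 / (38 × 0.67969)) ≈ 537.25

537 drums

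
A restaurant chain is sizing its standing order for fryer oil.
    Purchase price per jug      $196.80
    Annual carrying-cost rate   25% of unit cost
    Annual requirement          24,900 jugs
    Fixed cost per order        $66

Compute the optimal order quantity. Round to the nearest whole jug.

Carrying cost H = $196.8 × 25% = $49.2000/jug/yr
2DS/H = 2·24,900·66/49.2 = 66,804.88
EOQ = √66,804.88 ≈ 258.47

258 jugs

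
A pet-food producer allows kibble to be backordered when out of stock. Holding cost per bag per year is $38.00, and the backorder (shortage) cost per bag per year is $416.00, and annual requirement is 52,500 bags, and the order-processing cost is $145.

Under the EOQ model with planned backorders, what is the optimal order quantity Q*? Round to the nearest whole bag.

661 bags

Basic EOQ = √(2·52,500·145/38) = 632.975
Backorder adjustment √((H+b)/b) = √((38+416)/416) = 1.0447
Q* = 632.975 × 1.0447 ≈ 661.25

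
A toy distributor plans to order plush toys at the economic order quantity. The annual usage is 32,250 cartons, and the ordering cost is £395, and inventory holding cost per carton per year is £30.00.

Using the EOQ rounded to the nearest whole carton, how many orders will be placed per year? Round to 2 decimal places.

34.98 orders per year

2DS/H = 2·32,250·395/30 = 849,250.00
EOQ = √849,250.00 ≈ 921.55 → Q = 922
Orders per year = D/Q = 32,250 / 922 = 34.978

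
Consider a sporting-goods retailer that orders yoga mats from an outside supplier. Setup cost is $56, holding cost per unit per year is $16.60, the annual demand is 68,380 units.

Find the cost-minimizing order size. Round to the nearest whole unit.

679 units

EOQ = √(2DS/H) = √(2 × 68,380 × 56 / 16.6)
    = √(461,359.04) ≈ 679.23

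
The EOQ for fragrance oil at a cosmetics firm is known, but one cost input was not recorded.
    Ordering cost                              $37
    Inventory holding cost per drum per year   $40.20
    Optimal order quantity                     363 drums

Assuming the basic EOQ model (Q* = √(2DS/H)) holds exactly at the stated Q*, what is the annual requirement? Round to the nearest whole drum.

71,583 drums per year

From Q* = √(2DS/H) ⇒ Q*² = 2DS/H.
D = Q²H / (2S) = 363² × 40.2 / (2 × 37) = 71,582.62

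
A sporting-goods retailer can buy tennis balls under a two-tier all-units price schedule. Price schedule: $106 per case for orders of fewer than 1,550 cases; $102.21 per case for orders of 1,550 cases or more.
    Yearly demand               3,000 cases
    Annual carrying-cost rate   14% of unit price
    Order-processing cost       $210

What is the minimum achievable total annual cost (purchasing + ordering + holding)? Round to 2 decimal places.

$318,126.24

H₁ = 14%×$106 = $14.8400;  H₂ = 14%×$102.21 = $14.3094
EOQ₁ = √(2×3,000×210/14.8400) = 291.39  (< 1,550, feasible at tier 1)
EOQ₂ = √(2×3,000×210/14.3094) = 296.74  (< 1,550 → use Q = 1,550 at tier-2 price)
TC(tier 1 (EOQ₁), Q≈291.4) = $322,324.16
TC(tier 2, Q≈1,550.0) = $318,126.24
Minimum at tier 2: $318,126.24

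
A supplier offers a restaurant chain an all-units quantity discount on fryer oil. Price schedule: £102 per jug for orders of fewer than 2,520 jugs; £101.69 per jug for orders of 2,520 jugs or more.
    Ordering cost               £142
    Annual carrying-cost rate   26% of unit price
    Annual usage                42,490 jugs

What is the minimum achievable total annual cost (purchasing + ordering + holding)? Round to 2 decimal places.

H₁ = 26%×£102 = £26.5200;  H₂ = 26%×£101.69 = £26.4394
EOQ₁ = √(2×42,490×142/26.5200) = 674.55  (< 2,520, feasible at tier 1)
EOQ₂ = √(2×42,490×142/26.4394) = 675.58  (< 2,520 → use Q = 2,520 at tier-2 price)
TC(tier 1 (EOQ₁), Q≈674.6) = £4,351,869.13
TC(tier 2, Q≈2,520.0) = £4,356,516.02
Minimum at tier 1 (EOQ₁): £4,351,869.13

£4,351,869.13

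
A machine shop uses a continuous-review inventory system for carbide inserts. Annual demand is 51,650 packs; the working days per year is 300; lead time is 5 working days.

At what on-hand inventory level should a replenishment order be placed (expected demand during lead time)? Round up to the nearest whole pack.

Daily demand d = 51,650 / 300 = 172.167 packs/day
Demand during lead time = 172.167 × 5 = 860.83
Reorder point = 860.83 → round up

861 packs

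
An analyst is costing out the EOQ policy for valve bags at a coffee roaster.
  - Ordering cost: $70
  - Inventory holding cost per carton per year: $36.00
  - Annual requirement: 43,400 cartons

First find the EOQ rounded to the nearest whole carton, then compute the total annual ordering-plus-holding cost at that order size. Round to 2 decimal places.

Optimal lot size Q* = (2 × 43,400 × $70 / $36)^½ ≈ 410.83 → Q = 411 cartons
Ordering: D/Q × S = 43,400/411 × $70 = $7,391.73
Holding:  Q/2 × H = 411/2 × $36 = $7,398.00
Total = $7,391.73 + $7,398.00 = $14,789.73

$14,789.73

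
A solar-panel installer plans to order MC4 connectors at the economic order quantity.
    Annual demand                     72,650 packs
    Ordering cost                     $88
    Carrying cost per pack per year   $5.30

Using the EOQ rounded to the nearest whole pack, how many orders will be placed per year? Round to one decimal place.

46.8 orders per year

2DS/H = 2·72,650·88/5.3 = 2,412,528.30
EOQ = √2,412,528.30 ≈ 1,553.23 → Q = 1,553
N = D/Q = 72,650/1,553 ≈ 46.780 orders/yr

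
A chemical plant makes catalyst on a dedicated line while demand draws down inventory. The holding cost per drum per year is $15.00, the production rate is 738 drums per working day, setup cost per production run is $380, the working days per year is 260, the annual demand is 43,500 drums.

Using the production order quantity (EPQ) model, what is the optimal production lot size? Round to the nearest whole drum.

1,688 drums

Daily demand d = 43,500/260 = 167.308; p = 738; 1 − d/p = 0.77330
EPQ = √(2DS / (H(1 − d/p)))
    = √(2 × 43,500 × 380 / (15 × 0.77330)) ≈ 1,688.24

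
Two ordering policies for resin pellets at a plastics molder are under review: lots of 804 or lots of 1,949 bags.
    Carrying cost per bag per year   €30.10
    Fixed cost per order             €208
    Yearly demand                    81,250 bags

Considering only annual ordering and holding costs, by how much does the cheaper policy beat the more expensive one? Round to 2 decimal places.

TC(Q) = (D/Q)S + (Q/2)H
TC(804) = (81,250/804)×208 + (804/2)×30.1 = €33,120.10
TC(1,949) = (81,250/1,949)×208 + (1,949/2)×30.1 = €38,003.56
Lots of 804 are cheaper by €4,883.46.

€4,883.46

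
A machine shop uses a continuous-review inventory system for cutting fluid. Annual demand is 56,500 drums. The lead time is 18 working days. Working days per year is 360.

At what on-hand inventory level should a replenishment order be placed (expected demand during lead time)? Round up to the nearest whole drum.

Daily demand d = 56,500 / 360 = 156.944 drums/day
Demand during lead time = 156.944 × 18 = 2,825.00
Reorder point = 2,825.00 → round up

2,825 drums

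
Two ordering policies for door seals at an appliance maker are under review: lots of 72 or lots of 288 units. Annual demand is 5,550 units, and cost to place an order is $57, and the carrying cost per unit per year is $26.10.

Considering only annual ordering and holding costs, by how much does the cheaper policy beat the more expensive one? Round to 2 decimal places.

$476.51

Annual cost at Q: ordering D·S/Q plus holding Q·H/2.
TC(72) = (5,550/72)×57 + (72/2)×26.1 = $5,333.35
TC(288) = (5,550/288)×57 + (288/2)×26.1 = $4,856.84
Cheaper: Q = 288.  Difference = $476.51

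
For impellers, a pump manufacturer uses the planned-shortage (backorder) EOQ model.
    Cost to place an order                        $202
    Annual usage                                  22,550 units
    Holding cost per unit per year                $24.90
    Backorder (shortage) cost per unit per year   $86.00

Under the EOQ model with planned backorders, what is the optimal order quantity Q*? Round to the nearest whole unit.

Basic EOQ = √(2·22,550·202/24.9) = 604.873
Backorder adjustment √((H+b)/b) = √((24.9+86)/86) = 1.1356
Q* = 604.873 × 1.1356 ≈ 686.88

687 units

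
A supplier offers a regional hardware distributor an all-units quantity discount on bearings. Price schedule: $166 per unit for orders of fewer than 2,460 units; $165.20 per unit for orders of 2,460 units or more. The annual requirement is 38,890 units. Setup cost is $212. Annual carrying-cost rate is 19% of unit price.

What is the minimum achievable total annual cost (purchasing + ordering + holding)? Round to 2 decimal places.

H₁ = 19%×$166 = $31.5400;  H₂ = 19%×$165.20 = $31.3880
EOQ₁ = √(2×38,890×212/31.5400) = 723.05  (< 2,460, feasible at tier 1)
EOQ₂ = √(2×38,890×212/31.3880) = 724.80  (< 2,460 → use Q = 2,460 at tier-2 price)
TC(tier 1 (EOQ₁), Q≈723.1) = $6,478,545.14
TC(tier 2, Q≈2,460.0) = $6,466,586.74
Minimum at tier 2: $6,466,586.74

$6,466,586.74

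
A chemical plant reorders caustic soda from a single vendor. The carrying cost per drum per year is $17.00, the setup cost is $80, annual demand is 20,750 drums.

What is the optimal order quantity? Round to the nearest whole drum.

442 drums

EOQ = √(2DS/H) = √(2 × 20,750 × 80 / 17)
    = √(195,294.12) ≈ 441.92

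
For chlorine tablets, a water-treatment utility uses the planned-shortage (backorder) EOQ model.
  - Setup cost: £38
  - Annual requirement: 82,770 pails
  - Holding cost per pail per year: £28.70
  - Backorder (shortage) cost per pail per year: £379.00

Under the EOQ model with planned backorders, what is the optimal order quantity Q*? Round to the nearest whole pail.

Q* = √(2DS/H) · √((H + b)/b)
   = √(2 × 82,770 × 38 / 28.7) · √((28.7 + 379) / 379)
   = 468.169 × 1.0372 ≈ 485.57

486 pails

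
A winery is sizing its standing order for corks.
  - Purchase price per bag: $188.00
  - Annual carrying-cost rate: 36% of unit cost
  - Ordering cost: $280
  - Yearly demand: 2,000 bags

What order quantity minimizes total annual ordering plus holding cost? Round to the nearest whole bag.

129 bags

Holding cost per bag per year: H = 36% × $188 = $67.6800
Q* = √(2·D·S / H) = √(2·2,000·280 / 67.68) = √16,548.5 ≈ 128.64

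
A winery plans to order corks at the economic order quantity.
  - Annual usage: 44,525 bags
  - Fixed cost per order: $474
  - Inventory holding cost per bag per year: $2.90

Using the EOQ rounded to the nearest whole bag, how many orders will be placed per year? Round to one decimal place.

Optimal lot size Q* = (2 × 44,525 × $474 / $2.9)^½ ≈ 3,815.11 → Q = 3,815
N = D/Q = 44,525/3,815 ≈ 11.671 orders/yr

11.7 orders per year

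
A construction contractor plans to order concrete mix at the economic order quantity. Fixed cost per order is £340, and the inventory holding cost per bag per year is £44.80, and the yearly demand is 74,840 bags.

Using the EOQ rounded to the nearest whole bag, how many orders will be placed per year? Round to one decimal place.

2DS/H = 2·74,840·340/44.8 = 1,135,964.29
EOQ = √1,135,964.29 ≈ 1,065.82 → Q = 1,066
N = D/Q = 74,840/1,066 ≈ 70.206 orders/yr

70.2 orders per year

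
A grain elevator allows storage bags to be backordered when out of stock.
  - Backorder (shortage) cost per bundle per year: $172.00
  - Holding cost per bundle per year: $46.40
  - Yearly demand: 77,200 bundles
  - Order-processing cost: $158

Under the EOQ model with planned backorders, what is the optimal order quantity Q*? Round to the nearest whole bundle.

817 bundles

Q* = √(2DS/H) · √((H + b)/b)
   = √(2 × 77,200 × 158 / 46.4) · √((46.4 + 172) / 172)
   = 725.092 × 1.1268 ≈ 817.06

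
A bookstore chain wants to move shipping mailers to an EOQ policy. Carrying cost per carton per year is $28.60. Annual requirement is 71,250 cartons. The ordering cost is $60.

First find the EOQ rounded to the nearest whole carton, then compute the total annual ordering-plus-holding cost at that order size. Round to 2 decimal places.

$15,637.46

2DS/H = 2·71,250·60/28.6 = 298,951.05
EOQ = √298,951.05 ≈ 546.76 → Q = 547 cartons
Orders/yr = 71,250/547 = 130.256; ordering cost = 130.256 × $60 = $7,815.36
Average inventory = 547/2 = 273.5; holding cost = 273.5 × $28.6 = $7,822.10
Total = $7,815.36 + $7,822.10 = $15,637.46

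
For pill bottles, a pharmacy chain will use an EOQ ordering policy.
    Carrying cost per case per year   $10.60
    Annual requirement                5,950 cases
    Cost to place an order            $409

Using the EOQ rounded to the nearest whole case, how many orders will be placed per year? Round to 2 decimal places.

Optimal lot size Q* = (2 × 5,950 × $409 / $10.6)^½ ≈ 677.61 → Q = 678
N = D/Q = 5,950/678 ≈ 8.776 orders/yr

8.78 orders per year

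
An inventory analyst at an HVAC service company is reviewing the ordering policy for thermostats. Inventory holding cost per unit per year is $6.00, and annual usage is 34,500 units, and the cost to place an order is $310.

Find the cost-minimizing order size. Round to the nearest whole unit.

Optimal lot size Q* = (2 × 34,500 × $310 / $6)^½ ≈ 1,888.12

1,888 units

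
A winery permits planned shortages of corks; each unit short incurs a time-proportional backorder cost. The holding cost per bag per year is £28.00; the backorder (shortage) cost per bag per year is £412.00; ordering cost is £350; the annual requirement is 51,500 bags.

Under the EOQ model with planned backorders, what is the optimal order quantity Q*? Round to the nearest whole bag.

1,173 bags

Q* = √(2DS/H) · √((H + b)/b)
   = √(2 × 51,500 × 350 / 28) · √((28 + 412) / 412)
   = 1,134.681 × 1.0334 ≈ 1,172.60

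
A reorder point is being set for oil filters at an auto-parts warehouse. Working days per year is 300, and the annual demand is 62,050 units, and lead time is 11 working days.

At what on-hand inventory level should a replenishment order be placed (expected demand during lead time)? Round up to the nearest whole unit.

Daily demand d = 62,050 / 300 = 206.833 units/day
Demand during lead time = 206.833 × 11 = 2,275.17
Reorder point = 2,275.17 → round up

2,276 units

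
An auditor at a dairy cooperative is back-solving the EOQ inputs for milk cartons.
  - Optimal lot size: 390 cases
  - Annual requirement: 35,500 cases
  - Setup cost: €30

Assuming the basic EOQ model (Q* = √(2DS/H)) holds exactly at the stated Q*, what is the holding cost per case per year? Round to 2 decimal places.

EOQ relation: Q² = 2DS/H, so rearrange for the unknown.
H = 2DS / Q² = 2 × 35,500 × 30 / 390² = 14.0039

€14.00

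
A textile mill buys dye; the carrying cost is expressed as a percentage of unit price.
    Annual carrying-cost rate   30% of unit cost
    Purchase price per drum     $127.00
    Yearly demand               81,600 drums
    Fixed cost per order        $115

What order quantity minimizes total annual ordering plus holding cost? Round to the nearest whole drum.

702 drums

Carrying cost H = $127 × 30% = $38.1000/drum/yr
Q* = √(2·D·S / H) = √(2·81,600·115 / 38.1) = √492,598.4 ≈ 701.85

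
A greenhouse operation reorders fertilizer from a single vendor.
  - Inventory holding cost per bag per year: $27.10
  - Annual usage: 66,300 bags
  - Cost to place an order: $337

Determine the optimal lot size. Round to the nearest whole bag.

1,284 bags

2DS/H = 2·66,300·337/27.1 = 1,648,937.27
EOQ = √1,648,937.27 ≈ 1,284.11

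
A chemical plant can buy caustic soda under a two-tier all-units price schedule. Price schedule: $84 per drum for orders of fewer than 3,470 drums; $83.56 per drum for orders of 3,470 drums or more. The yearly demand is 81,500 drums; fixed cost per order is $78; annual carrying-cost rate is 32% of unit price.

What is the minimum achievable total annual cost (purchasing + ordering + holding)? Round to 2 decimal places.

H₁ = 32%×$84 = $26.8800;  H₂ = 32%×$83.56 = $26.7392
EOQ₁ = √(2×81,500×78/26.8800) = 687.74  (< 3,470, feasible at tier 1)
EOQ₂ = √(2×81,500×78/26.7392) = 689.55  (< 3,470 → use Q = 3,470 at tier-2 price)
TC(tier 1 (EOQ₁), Q≈687.7) = $6,864,486.54
TC(tier 2, Q≈3,470.0) = $6,858,364.50
Minimum at tier 2: $6,858,364.50

$6,858,364.50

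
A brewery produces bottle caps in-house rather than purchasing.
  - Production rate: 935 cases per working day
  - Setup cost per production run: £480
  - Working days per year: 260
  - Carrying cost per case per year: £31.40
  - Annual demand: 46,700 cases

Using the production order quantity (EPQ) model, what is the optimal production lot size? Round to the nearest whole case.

Daily demand d = 46,700/260 = 179.615; p = 935; 1 − d/p = 0.80790
EPQ = √(2DS / (H(1 − d/p)))
    = √(2 × 46,700 × 480 / (31.4 × 0.80790)) ≈ 1,329.39

1,329 cases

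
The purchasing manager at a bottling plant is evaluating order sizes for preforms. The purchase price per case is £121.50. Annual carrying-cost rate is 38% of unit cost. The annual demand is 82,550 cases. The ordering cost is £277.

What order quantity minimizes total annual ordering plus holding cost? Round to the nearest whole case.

H = i·C = 0.38 × £121.5 = £46.1700 per case-year
EOQ = √(2DS/H) = √(2 × 82,550 × 277 / 46.17)
    = √(990,528.48) ≈ 995.25

995 cases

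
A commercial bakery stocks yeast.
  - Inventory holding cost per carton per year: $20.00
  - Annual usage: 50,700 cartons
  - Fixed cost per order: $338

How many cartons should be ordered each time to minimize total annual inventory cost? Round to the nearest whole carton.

EOQ = √(2DS/H) = √(2 × 50,700 × 338 / 20)
    = √(1,713,660.00) ≈ 1,309.07

1,309 cartons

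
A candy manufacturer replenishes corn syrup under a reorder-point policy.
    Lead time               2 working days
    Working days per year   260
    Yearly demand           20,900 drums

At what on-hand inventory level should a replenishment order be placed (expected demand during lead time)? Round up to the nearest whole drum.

Daily demand d = 20,900 / 260 = 80.385 drums/day
Demand during lead time = 80.385 × 2 = 160.77
Reorder point = 160.77 → round up

161 drums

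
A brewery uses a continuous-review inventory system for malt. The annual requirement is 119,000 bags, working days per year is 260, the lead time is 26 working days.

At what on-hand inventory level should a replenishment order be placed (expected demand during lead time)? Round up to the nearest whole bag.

11,900 bags

Daily demand d = 119,000 / 260 = 457.692 bags/day
Demand during lead time = 457.692 × 26 = 11,900.00
Reorder point = 11,900.00 → round up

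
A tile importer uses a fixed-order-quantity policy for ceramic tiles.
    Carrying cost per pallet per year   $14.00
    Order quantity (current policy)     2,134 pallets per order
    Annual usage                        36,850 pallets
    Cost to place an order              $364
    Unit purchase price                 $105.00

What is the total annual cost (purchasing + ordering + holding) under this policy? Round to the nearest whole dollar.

$3,890,474

Ordering: D/Q × S = 36,850/2,134 × $364 = $6,285.57
Holding:  Q/2 × H = 2,134/2 × $14 = $14,938.00
Purchase cost = D·C = 36,850 × 105 = $3,869,250.00
Total = $6,285.57 + $14,938.00 + $3,869,250.00 = $3,890,473.57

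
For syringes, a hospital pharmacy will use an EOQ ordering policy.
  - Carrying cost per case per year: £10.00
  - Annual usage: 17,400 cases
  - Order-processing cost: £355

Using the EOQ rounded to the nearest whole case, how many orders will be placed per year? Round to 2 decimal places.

15.66 orders per year

2DS/H = 2·17,400·355/10 = 1,235,400.00
EOQ = √1,235,400.00 ≈ 1,111.49 → Q = 1,111
Orders per year = D/Q = 17,400 / 1,111 = 15.662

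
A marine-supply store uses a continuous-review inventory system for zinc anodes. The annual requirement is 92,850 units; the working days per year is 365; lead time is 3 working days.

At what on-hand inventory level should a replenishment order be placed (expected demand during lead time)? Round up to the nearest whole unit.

764 units

Daily demand d = 92,850 / 365 = 254.384 units/day
Demand during lead time = 254.384 × 3 = 763.15
Reorder point = 763.15 → round up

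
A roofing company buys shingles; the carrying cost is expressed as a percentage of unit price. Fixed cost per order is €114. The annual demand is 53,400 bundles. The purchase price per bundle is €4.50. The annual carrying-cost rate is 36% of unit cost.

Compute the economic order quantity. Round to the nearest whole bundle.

2,741 bundles

H = i·C = 0.36 × €4.5 = €1.6200 per bundle-year
Optimal lot size Q* = (2 × 53,400 × €114 / €1.62)^½ ≈ 2,741.45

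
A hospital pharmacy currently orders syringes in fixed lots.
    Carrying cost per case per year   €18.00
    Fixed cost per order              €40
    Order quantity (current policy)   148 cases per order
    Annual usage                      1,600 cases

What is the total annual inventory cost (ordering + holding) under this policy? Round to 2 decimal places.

€1,764.43

Ordering: D/Q × S = 1,600/148 × €40 = €432.43
Holding:  Q/2 × H = 148/2 × €18 = €1,332.00
Total = €432.43 + €1,332.00 = €1,764.43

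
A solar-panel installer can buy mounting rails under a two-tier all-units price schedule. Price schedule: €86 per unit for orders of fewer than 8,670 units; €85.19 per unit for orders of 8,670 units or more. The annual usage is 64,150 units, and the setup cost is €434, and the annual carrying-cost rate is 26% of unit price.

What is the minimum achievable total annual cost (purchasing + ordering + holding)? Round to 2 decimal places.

€5,552,185.32

H₁ = 26%×€86 = €22.3600;  H₂ = 26%×€85.19 = €22.1494
EOQ₁ = √(2×64,150×434/22.3600) = 1,578.06  (< 8,670, feasible at tier 1)
EOQ₂ = √(2×64,150×434/22.1494) = 1,585.54  (< 8,670 → use Q = 8,670 at tier-2 price)
TC(tier 1 (EOQ₁), Q≈1,578.1) = €5,552,185.32
TC(tier 2, Q≈8,670.0) = €5,564,167.35
Minimum at tier 1 (EOQ₁): €5,552,185.32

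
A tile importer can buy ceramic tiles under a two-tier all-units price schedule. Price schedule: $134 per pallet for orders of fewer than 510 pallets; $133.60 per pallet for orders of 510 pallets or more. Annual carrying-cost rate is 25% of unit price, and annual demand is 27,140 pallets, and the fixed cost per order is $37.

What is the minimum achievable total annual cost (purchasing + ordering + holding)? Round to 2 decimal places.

$3,636,389.98

H₁ = 25%×$134 = $33.5000;  H₂ = 25%×$133.60 = $33.4000
EOQ₁ = √(2×27,140×37/33.5000) = 244.85  (< 510, feasible at tier 1)
EOQ₂ = √(2×27,140×37/33.4000) = 245.22  (< 510 → use Q = 510 at tier-2 price)
TC(tier 1 (EOQ₁), Q≈244.8) = $3,644,962.44
TC(tier 2, Q≈510.0) = $3,636,389.98
Minimum at tier 2: $3,636,389.98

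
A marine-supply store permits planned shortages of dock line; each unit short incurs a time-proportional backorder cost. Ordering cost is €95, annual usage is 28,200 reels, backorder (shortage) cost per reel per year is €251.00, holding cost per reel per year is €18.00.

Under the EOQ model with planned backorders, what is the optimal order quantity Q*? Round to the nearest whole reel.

Q* = √(2DS/H) · √((H + b)/b)
   = √(2 × 28,200 × 95 / 18) · √((18 + 251) / 251)
   = 545.588 × 1.0352 ≈ 564.81

565 reels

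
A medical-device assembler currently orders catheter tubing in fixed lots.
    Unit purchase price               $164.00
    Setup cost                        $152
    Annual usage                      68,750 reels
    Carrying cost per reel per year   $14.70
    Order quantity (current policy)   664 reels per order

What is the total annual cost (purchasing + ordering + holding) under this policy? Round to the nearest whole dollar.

$11,295,618

Ordering: D/Q × S = 68,750/664 × $152 = $15,737.95
Holding:  Q/2 × H = 664/2 × $14.7 = $4,880.40
Purchase cost = D·C = 68,750 × 164 = $11,275,000.00
Total = $15,737.95 + $4,880.40 + $11,275,000.00 = $11,295,618.35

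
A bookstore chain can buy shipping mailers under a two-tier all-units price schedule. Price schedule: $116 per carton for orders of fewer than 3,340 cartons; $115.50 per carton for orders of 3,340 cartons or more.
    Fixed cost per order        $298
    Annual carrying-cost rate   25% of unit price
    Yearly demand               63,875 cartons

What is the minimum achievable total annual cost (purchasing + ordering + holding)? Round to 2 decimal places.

H₁ = 25%×$116 = $29.0000;  H₂ = 25%×$115.50 = $28.8750
EOQ₁ = √(2×63,875×298/29.0000) = 1,145.75  (< 3,340, feasible at tier 1)
EOQ₂ = √(2×63,875×298/28.8750) = 1,148.23  (< 3,340 → use Q = 3,340 at tier-2 price)
TC(tier 1 (EOQ₁), Q≈1,145.7) = $7,442,726.73
TC(tier 2, Q≈3,340.0) = $7,431,482.78
Minimum at tier 2: $7,431,482.78

$7,431,482.78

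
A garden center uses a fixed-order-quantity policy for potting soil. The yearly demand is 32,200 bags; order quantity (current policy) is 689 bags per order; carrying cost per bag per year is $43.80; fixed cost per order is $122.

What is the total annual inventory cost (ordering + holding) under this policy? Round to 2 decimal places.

$20,790.70

Annual ordering cost = (D/Q)·S = (32,200/689) × 122 = $5,701.60
Annual holding cost  = (Q/2)·H = (689/2) × 43.8 = $15,089.10
Total = $5,701.60 + $15,089.10 = $20,790.70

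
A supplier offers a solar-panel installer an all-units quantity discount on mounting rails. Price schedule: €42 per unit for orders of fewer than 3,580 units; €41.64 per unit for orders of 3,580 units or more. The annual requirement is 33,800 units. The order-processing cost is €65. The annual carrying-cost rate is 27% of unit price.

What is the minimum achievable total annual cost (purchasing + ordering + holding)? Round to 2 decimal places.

H₁ = 27%×€42 = €11.3400;  H₂ = 27%×€41.64 = €11.2428
EOQ₁ = √(2×33,800×65/11.3400) = 622.48  (< 3,580, feasible at tier 1)
EOQ₂ = √(2×33,800×65/11.2428) = 625.16  (< 3,580 → use Q = 3,580 at tier-2 price)
TC(tier 1 (EOQ₁), Q≈622.5) = €1,426,658.89
TC(tier 2, Q≈3,580.0) = €1,428,170.30
Minimum at tier 1 (EOQ₁): €1,426,658.89

€1,426,658.89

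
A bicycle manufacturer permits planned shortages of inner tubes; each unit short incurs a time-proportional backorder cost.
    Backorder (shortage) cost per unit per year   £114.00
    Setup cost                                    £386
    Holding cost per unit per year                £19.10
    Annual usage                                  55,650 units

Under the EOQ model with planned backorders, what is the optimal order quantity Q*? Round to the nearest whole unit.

Q* = √(2DS/H) · √((H + b)/b)
   = √(2 × 55,650 × 386 / 19.1) · √((19.1 + 114) / 114)
   = 1,499.770 × 1.0805 ≈ 1,620.55

1,621 units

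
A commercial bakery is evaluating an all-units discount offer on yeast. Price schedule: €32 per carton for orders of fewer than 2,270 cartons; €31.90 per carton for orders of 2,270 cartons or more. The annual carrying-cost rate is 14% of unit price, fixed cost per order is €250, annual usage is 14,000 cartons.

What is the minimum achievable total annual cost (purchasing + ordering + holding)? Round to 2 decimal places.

H₁ = 14%×€32 = €4.4800;  H₂ = 14%×€31.90 = €4.4660
EOQ₁ = √(2×14,000×250/4.4800) = 1,250.00  (< 2,270, feasible at tier 1)
EOQ₂ = √(2×14,000×250/4.4660) = 1,251.96  (< 2,270 → use Q = 2,270 at tier-2 price)
TC(tier 1 (EOQ₁), Q≈1,250.0) = €453,600.00
TC(tier 2, Q≈2,270.0) = €453,210.76
Minimum at tier 2: €453,210.76

€453,210.76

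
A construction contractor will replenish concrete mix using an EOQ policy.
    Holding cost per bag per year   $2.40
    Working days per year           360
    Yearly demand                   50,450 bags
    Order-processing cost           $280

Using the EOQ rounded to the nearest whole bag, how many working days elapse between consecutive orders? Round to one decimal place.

24.5 days

2DS/H = 2·50,450·280/2.4 = 11,771,666.67
EOQ = √11,771,666.67 ≈ 3,430.99 → Q = 3,431 bags
Days between orders = 360 / (D/Q) = 360 / 14.704 ≈ 24.483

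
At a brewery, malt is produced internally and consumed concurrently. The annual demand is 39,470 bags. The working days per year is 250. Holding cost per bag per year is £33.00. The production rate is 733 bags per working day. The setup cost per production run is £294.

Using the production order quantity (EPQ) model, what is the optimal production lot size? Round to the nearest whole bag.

947 bags

d = 39,470/250 = 157.8800 bags/day;  effective holding cost H(1 − d/p) = 33·(1 − 157.8800/733) = 25.89217
Q* = √(2DS / H_eff) = √(2·39,470·294 / 25.89217) ≈ 946.76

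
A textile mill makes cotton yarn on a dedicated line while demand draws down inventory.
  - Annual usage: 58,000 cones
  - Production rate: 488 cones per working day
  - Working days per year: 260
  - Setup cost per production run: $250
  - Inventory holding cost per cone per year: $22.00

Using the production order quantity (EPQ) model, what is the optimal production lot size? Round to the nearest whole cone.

d = 58,000/260 = 223.0769 cones/day;  effective holding cost H(1 − d/p) = 22·(1 − 223.0769/488) = 11.94325
Q* = √(2DS / H_eff) = √(2·58,000·250 / 11.94325) ≈ 1,558.25

1,558 cones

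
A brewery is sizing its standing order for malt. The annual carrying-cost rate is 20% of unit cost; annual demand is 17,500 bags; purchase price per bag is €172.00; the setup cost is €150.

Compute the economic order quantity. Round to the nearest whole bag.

391 bags

Holding cost per bag per year: H = 20% × €172 = €34.4000
2DS/H = 2·17,500·150/34.4 = 152,616.28
EOQ = √152,616.28 ≈ 390.66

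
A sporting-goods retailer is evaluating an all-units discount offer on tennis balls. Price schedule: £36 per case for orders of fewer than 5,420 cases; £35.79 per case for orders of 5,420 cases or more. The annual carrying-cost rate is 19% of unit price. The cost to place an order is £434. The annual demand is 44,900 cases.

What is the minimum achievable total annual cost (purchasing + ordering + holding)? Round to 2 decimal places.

H₁ = 19%×£36 = £6.8400;  H₂ = 19%×£35.79 = £6.8001
EOQ₁ = √(2×44,900×434/6.8400) = 2,387.01  (< 5,420, feasible at tier 1)
EOQ₂ = √(2×44,900×434/6.8001) = 2,394.01  (< 5,420 → use Q = 5,420 at tier-2 price)
TC(tier 1 (EOQ₁), Q≈2,387.0) = £1,632,727.18
TC(tier 2, Q≈5,420.0) = £1,628,994.58
Minimum at tier 2: £1,628,994.58

£1,628,994.58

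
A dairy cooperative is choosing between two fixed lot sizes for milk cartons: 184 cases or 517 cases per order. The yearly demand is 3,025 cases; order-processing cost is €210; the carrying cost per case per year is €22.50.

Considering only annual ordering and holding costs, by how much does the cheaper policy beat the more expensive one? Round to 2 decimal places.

€1,522.53

Annual cost at Q: ordering D·S/Q plus holding Q·H/2.
TC(184) = (3,025/184)×210 + (184/2)×22.5 = €5,522.45
TC(517) = (3,025/517)×210 + (517/2)×22.5 = €7,044.97
|ΔTC| = |€5,522.45 − €7,044.97| = €1,522.53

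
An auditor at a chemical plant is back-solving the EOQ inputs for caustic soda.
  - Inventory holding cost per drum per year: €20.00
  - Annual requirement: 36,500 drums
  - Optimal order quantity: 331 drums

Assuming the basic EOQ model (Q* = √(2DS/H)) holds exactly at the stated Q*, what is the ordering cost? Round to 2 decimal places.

EOQ relation: Q² = 2DS/H, so rearrange for the unknown.
S = Q²H / (2D) = 331² × 20 / (2 × 36,500) = 30.0167

€30.02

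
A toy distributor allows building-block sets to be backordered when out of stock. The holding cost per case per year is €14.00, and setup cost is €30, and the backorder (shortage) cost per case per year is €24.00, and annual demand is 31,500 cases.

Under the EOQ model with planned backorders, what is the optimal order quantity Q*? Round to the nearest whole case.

Q* = √(2DS/H) · √((H + b)/b)
   = √(2 × 31,500 × 30 / 14) · √((14 + 24) / 24)
   = 367.423 × 1.2583 ≈ 462.33

462 cases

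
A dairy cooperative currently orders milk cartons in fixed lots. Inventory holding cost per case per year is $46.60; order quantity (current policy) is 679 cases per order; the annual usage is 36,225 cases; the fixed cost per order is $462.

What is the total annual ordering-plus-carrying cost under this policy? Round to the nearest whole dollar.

$40,469

Orders/yr = 36,225/679 = 53.351; ordering cost = 53.351 × $462 = $24,647.94
Average inventory = 679/2 = 339.5; holding cost = 339.5 × $46.6 = $15,820.70
Total = $24,647.94 + $15,820.70 = $40,468.64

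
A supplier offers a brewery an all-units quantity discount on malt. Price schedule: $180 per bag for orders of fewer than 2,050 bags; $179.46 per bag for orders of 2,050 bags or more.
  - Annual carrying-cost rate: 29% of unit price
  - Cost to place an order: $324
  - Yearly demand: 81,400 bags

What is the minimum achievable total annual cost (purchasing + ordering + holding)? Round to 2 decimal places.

H₁ = 29%×$180 = $52.2000;  H₂ = 29%×$179.46 = $52.0434
EOQ₁ = √(2×81,400×324/52.2000) = 1,005.23  (< 2,050, feasible at tier 1)
EOQ₂ = √(2×81,400×324/52.0434) = 1,006.74  (< 2,050 → use Q = 2,050 at tier-2 price)
TC(tier 1 (EOQ₁), Q≈1,005.2) = $14,704,472.89
TC(tier 2, Q≈2,050.0) = $14,674,253.66
Minimum at tier 2: $14,674,253.66

$14,674,253.66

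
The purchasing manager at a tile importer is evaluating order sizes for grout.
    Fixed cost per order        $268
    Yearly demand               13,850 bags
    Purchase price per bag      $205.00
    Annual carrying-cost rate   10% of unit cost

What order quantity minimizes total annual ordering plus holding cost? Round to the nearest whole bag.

Carrying cost H = $205 × 10% = $20.5000/bag/yr
Q* = √(2·D·S / H) = √(2·13,850·268 / 20.5) = √362,126.8 ≈ 601.77

602 bags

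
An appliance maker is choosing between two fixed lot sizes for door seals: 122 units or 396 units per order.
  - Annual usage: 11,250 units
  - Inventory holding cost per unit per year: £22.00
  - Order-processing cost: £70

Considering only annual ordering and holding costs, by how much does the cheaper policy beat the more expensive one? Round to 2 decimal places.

Annual cost at Q: ordering D·S/Q plus holding Q·H/2.
TC(122) = (11,250/122)×70 + (122/2)×22 = £7,796.92
TC(396) = (11,250/396)×70 + (396/2)×22 = £6,344.64
Lots of 396 are cheaper by £1,452.28.

£1,452.28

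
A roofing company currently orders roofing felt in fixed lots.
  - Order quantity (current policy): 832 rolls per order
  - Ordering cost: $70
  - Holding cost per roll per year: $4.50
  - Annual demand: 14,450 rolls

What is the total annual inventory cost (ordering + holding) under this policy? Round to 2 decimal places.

Ordering: D/Q × S = 14,450/832 × $70 = $1,215.75
Holding:  Q/2 × H = 832/2 × $4.5 = $1,872.00
Total = $1,215.75 + $1,872.00 = $3,087.75

$3,087.75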